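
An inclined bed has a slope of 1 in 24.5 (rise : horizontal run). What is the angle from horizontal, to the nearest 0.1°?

tan θ = 1/24.5 = 0.0408
θ = arctan(0.0408) = 2.34°

2.3°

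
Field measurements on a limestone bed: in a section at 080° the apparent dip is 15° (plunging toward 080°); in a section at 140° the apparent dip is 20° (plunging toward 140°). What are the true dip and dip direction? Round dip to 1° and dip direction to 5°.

The two traces are lines in the plane: v₁ = (sin 80°·cos 15°, cos 80°·cos 15°, −sin 15°), v₂ = (sin 140°·cos 20°, cos 140°·cos 20°, −sin 20°).
Cross product v₁ × v₂ gives the pole to the plane: n ∝ (0.244, -0.169, 0.786).
True dip = arccos(n_z / |n|) = arccos(0.9356) = 20.7°.
The horizontal component of n points toward azimuth atan2(n_x, n_y) = 125°, the dip direction.

true dip 21°, dip direction 125°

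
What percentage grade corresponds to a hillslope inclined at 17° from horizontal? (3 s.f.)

30.6%

grade % = 100 × tan 17° = 100 × 0.3057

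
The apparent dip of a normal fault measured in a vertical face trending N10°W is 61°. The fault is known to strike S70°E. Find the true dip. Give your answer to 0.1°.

64.4°

The section is 60° from the strike.
tan δ = tan α / sin β = tan 61° / sin 60° = 1.8040 / 0.8660 = 2.0831
true dip = arctan 2.0831 = 64.36°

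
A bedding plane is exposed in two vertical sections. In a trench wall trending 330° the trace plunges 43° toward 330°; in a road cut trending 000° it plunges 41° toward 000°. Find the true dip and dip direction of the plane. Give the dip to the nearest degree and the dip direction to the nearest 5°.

true dip 43°, dip direction 340°

Each apparent-dip line lies in the plane. As unit vectors (x east, y north, z up), v₁ plunges 43°→330° and v₂ plunges 41°→000°.
Cross product v₁ × v₂ gives the pole to the plane: n ∝ (-0.099, 0.240, 0.276).
True dip = arccos(n_z / |n|) = arccos(0.7284) = 43.2°.
The horizontal component of n points toward azimuth atan2(n_x, n_y) = 338°, the dip direction.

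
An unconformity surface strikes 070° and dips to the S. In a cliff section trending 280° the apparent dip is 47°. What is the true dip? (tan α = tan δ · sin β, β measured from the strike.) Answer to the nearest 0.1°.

65.0°

β = acute angle between strike 070° and section 280° = 30°.
tan δ = tan α / sin β = tan 47° / sin 30° = 1.0724 / 0.5000 = 2.1447
true dip = arctan 2.1447 = 65.00°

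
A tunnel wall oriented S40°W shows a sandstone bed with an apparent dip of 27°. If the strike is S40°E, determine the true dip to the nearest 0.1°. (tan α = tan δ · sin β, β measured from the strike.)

27.4°

The section is 80° from the strike.
tan(true dip) = tan 27° / sin 80° = 0.5174
δ = arctan(0.5174) = 27.36°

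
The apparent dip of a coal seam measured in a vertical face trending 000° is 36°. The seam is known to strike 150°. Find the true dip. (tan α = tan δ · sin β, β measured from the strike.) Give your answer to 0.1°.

55.5°

β = acute angle between strike 150° and section 000° = 30°.
tan(true dip) = tan 36° / sin 30° = 1.4531
δ = arctan(1.4531) = 55.46°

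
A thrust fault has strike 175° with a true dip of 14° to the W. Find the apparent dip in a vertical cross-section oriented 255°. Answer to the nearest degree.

Angle between strike (175°) and section (255°): β = 80°.
tan α = tan 14° × sin 80° = 0.2493 × 0.9848 = 0.2455
apparent dip = arctan 0.2455 = 13.80°

14°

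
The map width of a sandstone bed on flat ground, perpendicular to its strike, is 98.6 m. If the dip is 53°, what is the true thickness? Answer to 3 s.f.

78.7 m

True thickness t = w · sin(dip) = 98.6 × sin 53°
t = 98.6 × 0.7986 = 78.745 m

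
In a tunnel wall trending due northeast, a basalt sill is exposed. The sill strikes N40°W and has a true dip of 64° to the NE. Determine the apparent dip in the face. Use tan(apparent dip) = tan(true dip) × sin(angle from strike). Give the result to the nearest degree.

64°

The section lies 85° from the strike.
tan α = tan 64° × sin 85° = 2.0503 × 0.9962 = 2.0425
α = arctan(2.0425) = 63.91°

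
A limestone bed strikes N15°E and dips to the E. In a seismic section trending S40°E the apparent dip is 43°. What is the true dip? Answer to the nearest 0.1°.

48.7°

β = acute angle between strike N15°E and section S40°E = 55°.
tan(true dip) = tan 43° / sin 55° = 1.1384
δ = arctan(1.1384) = 48.70°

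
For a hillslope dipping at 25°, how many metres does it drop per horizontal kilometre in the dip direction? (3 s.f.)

466 m

drop per km = 1000 × tan 25° = 1000 × 0.4663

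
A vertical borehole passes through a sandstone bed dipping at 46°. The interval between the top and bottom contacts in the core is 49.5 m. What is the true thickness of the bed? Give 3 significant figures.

True thickness t = h · cos(dip) = 49.5 × cos 46°
t = 49.5 × 0.6947 = 34.386 m

34.4 m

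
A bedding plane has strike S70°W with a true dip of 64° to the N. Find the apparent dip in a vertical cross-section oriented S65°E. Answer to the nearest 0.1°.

55.4°

The section lies 45° from the strike.
tan(apparent dip) = tan 64° · sin 45° = 1.4498
α = arctan(1.4498) = 55.40°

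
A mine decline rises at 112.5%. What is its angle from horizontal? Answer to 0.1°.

tan θ = 112.5/100 = 1.1250
θ = arctan(1.1250) = 48.37°

48.4°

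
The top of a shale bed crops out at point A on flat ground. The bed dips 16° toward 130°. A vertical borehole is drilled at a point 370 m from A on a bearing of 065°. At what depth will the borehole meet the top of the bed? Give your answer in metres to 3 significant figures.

44.8 m

The hole lies 65° from the dip direction, so the down-dip offset is 370 × cos 65° = 156.37 m.
Depth = down-dip offset × tan(dip) = 156.37 × tan 16° = 156.37 × 0.2867
Depth = 44.84 m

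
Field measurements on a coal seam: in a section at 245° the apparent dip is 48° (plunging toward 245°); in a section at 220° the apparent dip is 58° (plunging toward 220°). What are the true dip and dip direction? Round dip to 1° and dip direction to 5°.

Represent each trace as a vector plunging at its apparent dip toward its trend (east-north-up frame): v₁ = (-0.606, -0.283, -0.743), v₂ = (-0.341, -0.406, -0.848).
n = v₁ × v₂ = (-0.062, -0.261, 0.150) (taken with n_z > 0).
tan δ = √(n_x²+n_y²)/n_z = 0.268/0.150, so δ = 60.8°.
The horizontal component of n points toward azimuth atan2(n_x, n_y) = 193°, the dip direction.

true dip 61°, dip direction 195°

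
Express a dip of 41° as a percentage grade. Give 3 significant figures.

grade % = 100 × tan 41° = 100 × 0.8693

86.9%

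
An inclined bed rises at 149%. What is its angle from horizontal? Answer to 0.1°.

tan θ = 149/100 = 1.4900
θ = arctan(1.4900) = 56.13°

56.1°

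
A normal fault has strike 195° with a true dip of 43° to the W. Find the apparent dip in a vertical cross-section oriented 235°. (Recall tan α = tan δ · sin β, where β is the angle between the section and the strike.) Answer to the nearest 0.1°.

Angle between strike (195°) and section (235°): β = 40°.
tan α = tan 43° × sin 40° = 0.9325 × 0.6428 = 0.5994
α = arctan(0.5994) = 30.94°

30.9°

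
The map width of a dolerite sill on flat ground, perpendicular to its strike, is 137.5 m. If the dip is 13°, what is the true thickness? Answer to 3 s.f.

30.9 m

True thickness t = w · sin(dip) = 137.5 × sin 13°
t = 137.5 × 0.2250 = 30.931 m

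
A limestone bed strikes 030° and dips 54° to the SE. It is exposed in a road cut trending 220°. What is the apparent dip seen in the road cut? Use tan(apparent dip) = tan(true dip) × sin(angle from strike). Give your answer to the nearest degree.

The strike is 030° and the section trends 220°; the acute angle between them is β = 10°.
tan(apparent dip) = tan 54° · sin 10° = 0.2390
apparent dip = arctan 0.2390 = 13.44°

13°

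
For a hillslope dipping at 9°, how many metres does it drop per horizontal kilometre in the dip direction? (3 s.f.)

158 m

drop per km = 1000 × tan 9° = 1000 × 0.1584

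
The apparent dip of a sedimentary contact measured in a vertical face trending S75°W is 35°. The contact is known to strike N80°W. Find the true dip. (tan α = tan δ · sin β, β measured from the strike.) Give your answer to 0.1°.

58.9°

β = acute angle between strike N80°W and section S75°W = 25°.
tan δ = tan α / sin β = tan 35° / sin 25° = 0.7002 / 0.4226 = 1.6568
δ = arctan(1.6568) = 58.89°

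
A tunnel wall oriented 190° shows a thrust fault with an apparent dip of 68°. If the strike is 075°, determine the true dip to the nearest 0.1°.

69.9°

β = acute angle between strike 075° and section 190° = 65°.
tan(true dip) = tan 68° / sin 65° = 2.7310
δ = arctan(2.7310) = 69.89°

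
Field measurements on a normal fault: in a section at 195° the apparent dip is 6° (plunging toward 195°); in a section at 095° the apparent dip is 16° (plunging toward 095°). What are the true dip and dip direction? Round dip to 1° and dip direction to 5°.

true dip 18°, dip direction 125°

The two traces are lines in the plane: v₁ = (sin 195°·cos 6°, cos 195°·cos 6°, −sin 6°), v₂ = (sin 95°·cos 16°, cos 95°·cos 16°, −sin 16°).
Cross product v₁ × v₂ gives the pole to the plane: n ∝ (0.256, -0.171, 0.941).
Dip δ = arctan(|n_h|/n_z) = arctan(0.308/0.941) = 18.1°.
Dip direction = azimuth of (n_x, n_y) = atan2(0.256, -0.171) = 124°.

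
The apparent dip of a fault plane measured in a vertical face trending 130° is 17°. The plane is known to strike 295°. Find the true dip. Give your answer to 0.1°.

The section is 15° from the strike.
tan(true dip) = tan 17° / sin 15° = 1.1813
δ = arctan(1.1813) = 49.75°

49.8°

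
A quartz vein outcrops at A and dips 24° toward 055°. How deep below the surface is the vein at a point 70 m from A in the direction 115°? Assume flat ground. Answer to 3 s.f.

15.6 m

The hole lies 60° from the dip direction, so the down-dip offset is 70 × cos 60° = 35.00 m.
Depth = down-dip offset × tan(dip) = 35.00 × tan 24° = 35.00 × 0.4452
Depth = 15.58 m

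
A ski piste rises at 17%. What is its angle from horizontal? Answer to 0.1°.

9.6°

tan θ = 17/100 = 0.1700
θ = arctan(0.1700) = 9.65°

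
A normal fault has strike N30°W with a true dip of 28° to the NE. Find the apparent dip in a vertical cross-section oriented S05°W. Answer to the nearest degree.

17°

Angle between strike (N30°W) and section (S05°W): β = 35°.
tan α = tan 28° × sin 35° = 0.5317 × 0.5736 = 0.3050
apparent dip = arctan 0.3050 = 16.96°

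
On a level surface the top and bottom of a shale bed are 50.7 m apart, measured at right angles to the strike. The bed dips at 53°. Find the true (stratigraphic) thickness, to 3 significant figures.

True thickness t = w · sin(dip) = 50.7 × sin 53°
t = 50.7 × 0.7986 = 40.491 m

40.5 m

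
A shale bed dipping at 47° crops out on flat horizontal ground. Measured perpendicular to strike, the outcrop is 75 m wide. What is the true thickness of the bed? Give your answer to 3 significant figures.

True thickness t = w · sin(dip) = 75 × sin 47°
t = 75 × 0.7314 = 54.852 m

54.9 m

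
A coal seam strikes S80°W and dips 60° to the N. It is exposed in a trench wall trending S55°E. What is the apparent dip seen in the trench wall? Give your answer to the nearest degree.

51°

The strike is S80°W and the section trends S55°E; the acute angle between them is β = 45°.
tan(apparent dip) = tan 60° · sin 45° = 1.2247
apparent dip = arctan 1.2247 = 50.77°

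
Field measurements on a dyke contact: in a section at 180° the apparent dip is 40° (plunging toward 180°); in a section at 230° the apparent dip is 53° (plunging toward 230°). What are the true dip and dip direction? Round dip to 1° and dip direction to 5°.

Represent each trace as a vector plunging at its apparent dip toward its trend (east-north-up frame): v₁ = (0.000, -0.766, -0.643), v₂ = (-0.461, -0.387, -0.799).
Cross product v₁ × v₂ gives the pole to the plane: n ∝ (-0.363, -0.296, 0.353).
Dip δ = arctan(|n_h|/n_z) = arctan(0.469/0.353) = 53.0°.
Dip direction = azimuth of (n_x, n_y) = atan2(-0.363, -0.296) = 231°.

true dip 53°, dip direction 230°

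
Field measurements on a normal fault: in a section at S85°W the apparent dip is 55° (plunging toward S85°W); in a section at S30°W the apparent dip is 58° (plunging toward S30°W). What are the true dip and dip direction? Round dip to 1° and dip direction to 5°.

true dip 60°, dip direction 230°

Each apparent-dip line lies in the plane. As unit vectors (x east, y north, z up), v₁ plunges 55°→S85°W and v₂ plunges 58°→S30°W.
The plane normal is n = v₁ × v₂ ∝ (-0.334, -0.268, 0.249).
True dip = arccos(n_z / |n|) = arccos(0.5032) = 59.8°.
The horizontal component of n points toward azimuth atan2(n_x, n_y) = 231°, the dip direction.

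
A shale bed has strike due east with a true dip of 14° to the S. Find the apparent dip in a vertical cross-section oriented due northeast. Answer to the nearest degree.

10°

The section lies 45° from the strike.
tan(apparent dip) = tan 14° · sin 45° = 0.1763
α = arctan(0.1763) = 10.00°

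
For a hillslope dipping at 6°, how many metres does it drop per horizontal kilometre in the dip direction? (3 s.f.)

105 m

drop per km = 1000 × tan 6° = 1000 × 0.1051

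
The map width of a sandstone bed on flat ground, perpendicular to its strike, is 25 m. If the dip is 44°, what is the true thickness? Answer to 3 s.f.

17.4 m

True thickness t = w · sin(dip) = 25 × sin 44°
t = 25 × 0.6947 = 17.366 m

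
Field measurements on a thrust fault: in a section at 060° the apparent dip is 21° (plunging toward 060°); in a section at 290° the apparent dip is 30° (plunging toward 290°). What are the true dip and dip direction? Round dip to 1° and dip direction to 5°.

Represent each trace as a vector plunging at its apparent dip toward its trend (east-north-up frame): v₁ = (0.809, 0.467, -0.358), v₂ = (-0.814, 0.296, -0.500).
n = v₁ × v₂ = (-0.127, 0.696, 0.619) (taken with n_z > 0).
tan δ = √(n_x²+n_y²)/n_z = 0.707/0.619, so δ = 48.8°.
The horizontal component of n points toward azimuth atan2(n_x, n_y) = 350°, the dip direction.

true dip 49°, dip direction 350°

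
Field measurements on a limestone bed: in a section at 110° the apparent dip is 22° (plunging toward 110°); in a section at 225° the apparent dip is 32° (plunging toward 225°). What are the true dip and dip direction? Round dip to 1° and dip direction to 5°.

Represent each trace as a vector plunging at its apparent dip toward its trend (east-north-up frame): v₁ = (0.871, -0.317, -0.375), v₂ = (-0.600, -0.600, -0.530).
The plane normal is n = v₁ × v₂ ∝ (0.057, -0.686, 0.713).
Dip δ = arctan(|n_h|/n_z) = arctan(0.689/0.713) = 44.0°.
The horizontal component of n points toward azimuth atan2(n_x, n_y) = 175°, the dip direction.

true dip 44°, dip direction 175°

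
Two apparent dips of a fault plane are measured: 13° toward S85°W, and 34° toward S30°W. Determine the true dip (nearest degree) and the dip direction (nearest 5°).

The two traces are lines in the plane: v₁ = (sin 265°·cos 13°, cos 265°·cos 13°, −sin 13°), v₂ = (sin 210°·cos 34°, cos 210°·cos 34°, −sin 34°).
n = v₁ × v₂ = (-0.114, -0.450, 0.662) (taken with n_z > 0).
Dip δ = arctan(|n_h|/n_z) = arctan(0.464/0.662) = 35.0°.
Dip direction = azimuth of (n_x, n_y) = atan2(-0.114, -0.450) = 194°.

true dip 35°, dip direction 195°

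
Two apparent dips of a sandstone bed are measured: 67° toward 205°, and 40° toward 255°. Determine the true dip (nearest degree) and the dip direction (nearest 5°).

Each apparent-dip line lies in the plane. As unit vectors (x east, y north, z up), v₁ plunges 67°→205° and v₂ plunges 40°→255°.
The plane normal is n = v₁ × v₂ ∝ (-0.045, -0.575, 0.229).
Dip δ = arctan(|n_h|/n_z) = arctan(0.577/0.229) = 68.3°.
Dip direction = azimuth of (n_x, n_y) = atan2(-0.045, -0.575) = 184°.

true dip 68°, dip direction 185°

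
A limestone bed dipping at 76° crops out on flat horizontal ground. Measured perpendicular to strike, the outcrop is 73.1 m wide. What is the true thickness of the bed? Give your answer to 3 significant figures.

True thickness t = w · sin(dip) = 73.1 × sin 76°
t = 73.1 × 0.9703 = 70.929 m

70.9 m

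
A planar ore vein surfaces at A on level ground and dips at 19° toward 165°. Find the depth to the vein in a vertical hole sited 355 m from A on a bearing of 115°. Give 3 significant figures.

78.6 m

The hole lies 50° from the dip direction, so the down-dip offset is 355 × cos 50° = 228.19 m.
Depth = down-dip offset × tan(dip) = 228.19 × tan 19° = 228.19 × 0.3443
Depth = 78.57 m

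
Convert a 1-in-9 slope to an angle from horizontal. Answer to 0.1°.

tan θ = 1/9 = 0.1111
θ = arctan(0.1111) = 6.34°

6.3°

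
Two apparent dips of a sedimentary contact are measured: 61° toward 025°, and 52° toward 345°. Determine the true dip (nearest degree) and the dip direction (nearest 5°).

true dip 61°, dip direction 030°

The two traces are lines in the plane: v₁ = (sin 25°·cos 61°, cos 25°·cos 61°, −sin 61°), v₂ = (sin 345°·cos 52°, cos 345°·cos 52°, −sin 52°).
The plane normal is n = v₁ × v₂ ∝ (0.174, 0.301, 0.192).
True dip = arccos(n_z / |n|) = arccos(0.4834) = 61.1°.
Dip direction = atan2(0.174, 0.301) = 30° (azimuth of n's horizontal projection).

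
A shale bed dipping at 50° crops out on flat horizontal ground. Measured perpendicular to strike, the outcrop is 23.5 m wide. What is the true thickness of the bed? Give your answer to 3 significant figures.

True thickness t = w · sin(dip) = 23.5 × sin 50°
t = 23.5 × 0.7660 = 18.002 m

18.0 m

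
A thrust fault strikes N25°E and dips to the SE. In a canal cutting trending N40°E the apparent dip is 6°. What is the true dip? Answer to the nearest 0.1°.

The section is 15° from the strike.
tan δ = tan α / sin β = tan 6° / sin 15° = 0.1051 / 0.2588 = 0.4061
δ = arctan(0.4061) = 22.10°

22.1°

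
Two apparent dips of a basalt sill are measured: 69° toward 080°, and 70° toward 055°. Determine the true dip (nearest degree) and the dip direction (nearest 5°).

Each apparent-dip line lies in the plane. As unit vectors (x east, y north, z up), v₁ plunges 69°→080° and v₂ plunges 70°→055°.
n = v₁ × v₂ = (0.125, 0.070, 0.052) (taken with n_z > 0).
tan δ = √(n_x²+n_y²)/n_z = 0.143/0.052, so δ = 70.1°.
Dip direction = azimuth of (n_x, n_y) = atan2(0.125, 0.070) = 61°.

true dip 70°, dip direction 060°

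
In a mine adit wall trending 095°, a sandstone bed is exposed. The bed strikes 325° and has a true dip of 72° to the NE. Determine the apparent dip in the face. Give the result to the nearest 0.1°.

The strike is 325° and the section trends 095°; the acute angle between them is β = 50°.
tan(apparent dip) = tan 72° · sin 50° = 2.3576
apparent dip = arctan 2.3576 = 67.02°

67.0°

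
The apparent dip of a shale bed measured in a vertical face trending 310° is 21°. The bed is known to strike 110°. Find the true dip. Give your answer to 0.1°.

48.3°

β = acute angle between strike 110° and section 310° = 20°.
tan(true dip) = tan 21° / sin 20° = 1.1223
δ = arctan(1.1223) = 48.30°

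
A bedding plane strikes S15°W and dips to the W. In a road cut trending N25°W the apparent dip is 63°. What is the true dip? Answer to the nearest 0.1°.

71.9°

The section is 40° from the strike.
tan(true dip) = tan 63° / sin 40° = 3.0533
true dip = arctan 3.0533 = 71.87°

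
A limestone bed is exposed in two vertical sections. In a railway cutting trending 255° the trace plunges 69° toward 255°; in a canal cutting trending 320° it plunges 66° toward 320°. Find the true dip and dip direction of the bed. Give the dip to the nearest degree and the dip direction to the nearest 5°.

Represent each trace as a vector plunging at its apparent dip toward its trend (east-north-up frame): v₁ = (-0.346, -0.093, -0.934), v₂ = (-0.261, 0.312, -0.914).
n = v₁ × v₂ = (-0.376, 0.072, 0.132) (taken with n_z > 0).
Dip δ = arctan(|n_h|/n_z) = arctan(0.382/0.132) = 70.9°.
Dip direction = azimuth of (n_x, n_y) = atan2(-0.376, 0.072) = 281°.

true dip 71°, dip direction 280°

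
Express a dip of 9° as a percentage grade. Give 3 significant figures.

grade % = 100 × tan 9° = 100 × 0.1584

15.8%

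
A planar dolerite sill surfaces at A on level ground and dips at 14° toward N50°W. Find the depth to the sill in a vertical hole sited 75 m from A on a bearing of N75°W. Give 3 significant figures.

16.9 m

The hole lies 25° from the dip direction, so the down-dip offset is 75 × cos 25° = 67.97 m.
Depth = down-dip offset × tan(dip) = 67.97 × tan 14° = 67.97 × 0.2493
Depth = 16.95 m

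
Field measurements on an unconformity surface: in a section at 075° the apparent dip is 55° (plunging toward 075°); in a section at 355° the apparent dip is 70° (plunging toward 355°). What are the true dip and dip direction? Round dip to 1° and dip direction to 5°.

Represent each trace as a vector plunging at its apparent dip toward its trend (east-north-up frame): v₁ = (0.554, 0.148, -0.819), v₂ = (-0.030, 0.341, -0.940).
The plane normal is n = v₁ × v₂ ∝ (0.140, 0.545, 0.193).
Dip δ = arctan(|n_h|/n_z) = arctan(0.563/0.193) = 71.0°.
The horizontal component of n points toward azimuth atan2(n_x, n_y) = 14°, the dip direction.

true dip 71°, dip direction 015°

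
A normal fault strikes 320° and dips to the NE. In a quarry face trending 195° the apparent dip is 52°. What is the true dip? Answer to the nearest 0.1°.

The section is 55° from the strike.
tan δ = tan α / sin β = tan 52° / sin 55° = 1.2799 / 0.8192 = 1.5625
δ = arctan(1.5625) = 57.38°

57.4°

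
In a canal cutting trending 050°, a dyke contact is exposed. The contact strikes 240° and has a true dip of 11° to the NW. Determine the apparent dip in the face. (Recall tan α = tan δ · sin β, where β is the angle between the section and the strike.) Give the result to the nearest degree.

Angle between strike (240°) and section (050°): β = 10°.
tan(apparent dip) = tan 11° · sin 10° = 0.0338
apparent dip = arctan 0.0338 = 1.93°

2°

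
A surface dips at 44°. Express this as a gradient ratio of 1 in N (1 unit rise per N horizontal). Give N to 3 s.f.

1 : N means tan θ = 1/N, so N = 1/tan 44° = 1/0.9657

1 in 1.04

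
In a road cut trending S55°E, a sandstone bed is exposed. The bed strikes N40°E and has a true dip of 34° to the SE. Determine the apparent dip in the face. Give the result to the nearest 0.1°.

The strike is N40°E and the section trends S55°E; the acute angle between them is β = 85°.
tan(apparent dip) = tan 34° · sin 85° = 0.6719
apparent dip = arctan 0.6719 = 33.90°

33.9°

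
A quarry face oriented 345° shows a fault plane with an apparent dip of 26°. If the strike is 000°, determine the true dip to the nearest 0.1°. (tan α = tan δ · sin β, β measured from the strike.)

β = acute angle between strike 000° and section 345° = 15°.
tan(true dip) = tan 26° / sin 15° = 1.8845
true dip = arctan 1.8845 = 62.05°

62.0°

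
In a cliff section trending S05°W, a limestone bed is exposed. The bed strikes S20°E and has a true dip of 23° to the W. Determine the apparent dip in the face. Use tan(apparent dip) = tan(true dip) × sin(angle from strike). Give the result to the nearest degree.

10°

Angle between strike (S20°E) and section (S05°W): β = 25°.
tan α = tan 23° × sin 25° = 0.4245 × 0.4226 = 0.1794
α = arctan(0.1794) = 10.17°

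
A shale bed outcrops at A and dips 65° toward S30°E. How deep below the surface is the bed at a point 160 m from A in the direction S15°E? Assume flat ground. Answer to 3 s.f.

The hole lies 15° from the dip direction, so the down-dip offset is 160 × cos 15° = 154.55 m.
Depth = down-dip offset × tan(dip) = 154.55 × tan 65° = 154.55 × 2.1445
Depth = 331.43 m

331 m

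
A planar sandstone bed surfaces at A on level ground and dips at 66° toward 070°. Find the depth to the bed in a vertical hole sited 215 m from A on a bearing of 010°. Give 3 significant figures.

The hole lies 60° from the dip direction, so the down-dip offset is 215 × cos 60° = 107.50 m.
Depth = down-dip offset × tan(dip) = 107.50 × tan 66° = 107.50 × 2.2460
Depth = 241.45 m

241 m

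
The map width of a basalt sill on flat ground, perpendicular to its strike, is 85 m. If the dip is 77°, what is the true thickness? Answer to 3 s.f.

True thickness t = w · sin(dip) = 85 × sin 77°
t = 85 × 0.9744 = 82.821 m

82.8 m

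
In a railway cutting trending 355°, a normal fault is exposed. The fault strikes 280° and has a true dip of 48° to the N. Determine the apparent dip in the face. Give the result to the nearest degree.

The strike is 280° and the section trends 355°; the acute angle between them is β = 75°.
tan(apparent dip) = tan 48° · sin 75° = 1.0728
apparent dip = arctan 1.0728 = 47.01°

47°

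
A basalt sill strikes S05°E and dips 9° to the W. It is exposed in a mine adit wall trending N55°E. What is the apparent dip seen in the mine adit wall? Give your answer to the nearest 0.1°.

The section lies 60° from the strike.
tan(apparent dip) = tan 9° · sin 60° = 0.1372
apparent dip = arctan 0.1372 = 7.81°

7.8°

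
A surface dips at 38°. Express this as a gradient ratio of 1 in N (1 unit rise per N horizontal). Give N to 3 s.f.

1 in 1.28

1 : N means tan θ = 1/N, so N = 1/tan 38° = 1/0.7813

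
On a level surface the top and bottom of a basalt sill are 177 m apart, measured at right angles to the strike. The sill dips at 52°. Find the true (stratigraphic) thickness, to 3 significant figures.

139 m

True thickness t = w · sin(dip) = 177 × sin 52°
t = 177 × 0.7880 = 139.478 m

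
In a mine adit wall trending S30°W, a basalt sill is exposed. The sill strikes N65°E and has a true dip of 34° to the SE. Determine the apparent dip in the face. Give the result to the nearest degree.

Angle between strike (N65°E) and section (S30°W): β = 35°.
tan(apparent dip) = tan 34° · sin 35° = 0.3869
apparent dip = arctan 0.3869 = 21.15°

21°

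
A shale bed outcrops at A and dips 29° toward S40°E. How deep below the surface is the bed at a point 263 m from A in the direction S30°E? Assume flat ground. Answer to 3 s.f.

144 m

The hole lies 10° from the dip direction, so the down-dip offset is 263 × cos 10° = 259.00 m.
Depth = down-dip offset × tan(dip) = 259.00 × tan 29° = 259.00 × 0.5543
Depth = 143.57 m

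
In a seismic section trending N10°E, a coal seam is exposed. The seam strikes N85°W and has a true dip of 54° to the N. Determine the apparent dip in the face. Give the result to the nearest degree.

54°

The section lies 85° from the strike.
tan α = tan 54° × sin 85° = 1.3764 × 0.9962 = 1.3711
apparent dip = arctan 1.3711 = 53.90°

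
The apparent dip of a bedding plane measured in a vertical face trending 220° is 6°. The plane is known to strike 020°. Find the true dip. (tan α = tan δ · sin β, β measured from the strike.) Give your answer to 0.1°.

17.1°

β = acute angle between strike 020° and section 220° = 20°.
tan(true dip) = tan 6° / sin 20° = 0.3073
true dip = arctan 0.3073 = 17.08°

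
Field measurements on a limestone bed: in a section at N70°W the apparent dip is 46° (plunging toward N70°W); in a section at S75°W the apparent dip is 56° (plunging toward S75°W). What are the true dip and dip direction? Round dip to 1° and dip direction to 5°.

The two traces are lines in the plane: v₁ = (sin 290°·cos 46°, cos 290°·cos 46°, −sin 46°), v₂ = (sin 255°·cos 56°, cos 255°·cos 56°, −sin 56°).
Cross product v₁ × v₂ gives the pole to the plane: n ∝ (-0.301, -0.153, 0.223).
Dip δ = arctan(|n_h|/n_z) = arctan(0.338/0.223) = 56.6°.
The horizontal component of n points toward azimuth atan2(n_x, n_y) = 243°, the dip direction.

true dip 57°, dip direction 245°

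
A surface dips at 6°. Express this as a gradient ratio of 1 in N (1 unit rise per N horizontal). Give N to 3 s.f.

1 : N means tan θ = 1/N, so N = 1/tan 6° = 1/0.1051

1 in 9.51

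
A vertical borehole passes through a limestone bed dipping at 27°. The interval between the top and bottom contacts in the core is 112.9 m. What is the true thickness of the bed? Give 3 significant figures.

101 m

True thickness t = h · cos(dip) = 112.9 × cos 27°
t = 112.9 × 0.8910 = 100.595 m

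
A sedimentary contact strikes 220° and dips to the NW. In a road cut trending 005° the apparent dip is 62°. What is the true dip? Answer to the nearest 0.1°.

73.0°

The section is 35° from the strike.
tan δ = tan α / sin β = tan 62° / sin 35° = 1.8807 / 0.5736 = 3.2789
δ = arctan(3.2789) = 73.04°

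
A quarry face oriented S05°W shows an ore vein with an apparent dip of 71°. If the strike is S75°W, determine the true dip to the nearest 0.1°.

72.1°

β = acute angle between strike S75°W and section S05°W = 70°.
tan(true dip) = tan 71° / sin 70° = 3.0906
true dip = arctan 3.0906 = 72.07°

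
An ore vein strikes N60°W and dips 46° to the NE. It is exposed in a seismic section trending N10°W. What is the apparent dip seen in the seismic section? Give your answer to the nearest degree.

Angle between strike (N60°W) and section (N10°W): β = 50°.
tan(apparent dip) = tan 46° · sin 50° = 0.7933
apparent dip = arctan 0.7933 = 38.42°

38°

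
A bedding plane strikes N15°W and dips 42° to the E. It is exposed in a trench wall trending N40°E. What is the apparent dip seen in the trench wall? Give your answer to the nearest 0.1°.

36.4°

The section lies 55° from the strike.
tan(apparent dip) = tan 42° · sin 55° = 0.7376
α = arctan(0.7376) = 36.41°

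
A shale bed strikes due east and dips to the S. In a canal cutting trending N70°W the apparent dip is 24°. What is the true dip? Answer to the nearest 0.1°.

52.5°

The section is 20° from the strike.
tan(true dip) = tan 24° / sin 20° = 1.3018
true dip = arctan 1.3018 = 52.47°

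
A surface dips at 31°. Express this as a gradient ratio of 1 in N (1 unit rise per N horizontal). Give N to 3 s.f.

1 in 1.66

1 : N means tan θ = 1/N, so N = 1/tan 31° = 1/0.6009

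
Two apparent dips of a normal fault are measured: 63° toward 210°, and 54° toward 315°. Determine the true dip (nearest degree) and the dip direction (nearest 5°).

The two traces are lines in the plane: v₁ = (sin 210°·cos 63°, cos 210°·cos 63°, −sin 63°), v₂ = (sin 315°·cos 54°, cos 315°·cos 54°, −sin 54°).
n = v₁ × v₂ = (-0.688, -0.187, 0.258) (taken with n_z > 0).
tan δ = √(n_x²+n_y²)/n_z = 0.713/0.258, so δ = 70.1°.
Dip direction = atan2(-0.688, -0.187) = 255° (azimuth of n's horizontal projection).

true dip 70°, dip direction 255°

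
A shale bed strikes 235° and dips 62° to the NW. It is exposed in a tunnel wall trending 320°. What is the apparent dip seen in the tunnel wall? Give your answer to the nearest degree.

Angle between strike (235°) and section (320°): β = 85°.
tan(apparent dip) = tan 62° · sin 85° = 1.8736
α = arctan(1.8736) = 61.91°

62°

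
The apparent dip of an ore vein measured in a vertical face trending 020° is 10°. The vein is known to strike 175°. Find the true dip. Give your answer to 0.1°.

22.6°

The section is 25° from the strike.
tan(true dip) = tan 10° / sin 25° = 0.4172
true dip = arctan 0.4172 = 22.65°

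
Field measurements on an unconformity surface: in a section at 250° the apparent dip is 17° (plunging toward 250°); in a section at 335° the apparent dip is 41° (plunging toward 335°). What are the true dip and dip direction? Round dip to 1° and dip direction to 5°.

true dip 42°, dip direction 320°

Represent each trace as a vector plunging at its apparent dip toward its trend (east-north-up frame): v₁ = (-0.899, -0.327, -0.292), v₂ = (-0.319, 0.684, -0.656).
n = v₁ × v₂ = (-0.415, 0.496, 0.719) (taken with n_z > 0).
tan δ = √(n_x²+n_y²)/n_z = 0.647/0.719, so δ = 42.0°.
The horizontal component of n points toward azimuth atan2(n_x, n_y) = 320°, the dip direction.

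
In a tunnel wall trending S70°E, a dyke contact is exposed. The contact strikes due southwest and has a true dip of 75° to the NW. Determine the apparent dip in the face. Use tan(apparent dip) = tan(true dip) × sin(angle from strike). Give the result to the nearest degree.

The section lies 65° from the strike.
tan(apparent dip) = tan 75° · sin 65° = 3.3824
α = arctan(3.3824) = 73.53°

74°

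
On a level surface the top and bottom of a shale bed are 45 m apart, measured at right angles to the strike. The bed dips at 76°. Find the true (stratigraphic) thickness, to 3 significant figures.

43.7 m

True thickness t = w · sin(dip) = 45 × sin 76°
t = 45 × 0.9703 = 43.663 m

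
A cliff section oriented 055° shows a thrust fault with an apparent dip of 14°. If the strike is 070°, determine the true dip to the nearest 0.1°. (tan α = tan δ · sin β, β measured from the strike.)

43.9°

β = acute angle between strike 070° and section 055° = 15°.
tan δ = tan α / sin β = tan 14° / sin 15° = 0.2493 / 0.2588 = 0.9633
true dip = arctan 0.9633 = 43.93°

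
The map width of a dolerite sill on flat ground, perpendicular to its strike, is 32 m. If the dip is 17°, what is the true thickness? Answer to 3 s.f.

True thickness t = w · sin(dip) = 32 × sin 17°
t = 32 × 0.2924 = 9.356 m

9.36 m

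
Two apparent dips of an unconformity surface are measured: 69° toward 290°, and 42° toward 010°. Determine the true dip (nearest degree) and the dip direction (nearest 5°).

true dip 69°, dip direction 300°

Represent each trace as a vector plunging at its apparent dip toward its trend (east-north-up frame): v₁ = (-0.337, 0.123, -0.934), v₂ = (0.129, 0.732, -0.669).
The plane normal is n = v₁ × v₂ ∝ (-0.601, 0.346, 0.262).
True dip = arccos(n_z / |n|) = arccos(0.3537) = 69.3°.
The horizontal component of n points toward azimuth atan2(n_x, n_y) = 300°, the dip direction.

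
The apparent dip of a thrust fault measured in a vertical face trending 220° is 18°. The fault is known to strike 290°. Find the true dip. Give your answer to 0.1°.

The section is 70° from the strike.
tan δ = tan α / sin β = tan 18° / sin 70° = 0.3249 / 0.9397 = 0.3458
δ = arctan(0.3458) = 19.07°

19.1°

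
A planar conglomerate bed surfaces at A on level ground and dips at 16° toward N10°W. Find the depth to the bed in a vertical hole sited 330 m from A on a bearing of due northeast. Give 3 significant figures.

The hole lies 55° from the dip direction, so the down-dip offset is 330 × cos 55° = 189.28 m.
Depth = down-dip offset × tan(dip) = 189.28 × tan 16° = 189.28 × 0.2867
Depth = 54.28 m

54.3 m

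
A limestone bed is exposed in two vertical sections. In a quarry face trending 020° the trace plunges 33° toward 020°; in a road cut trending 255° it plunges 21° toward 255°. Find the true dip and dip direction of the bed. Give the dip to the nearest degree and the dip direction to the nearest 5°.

true dip 48°, dip direction 325°

Each apparent-dip line lies in the plane. As unit vectors (x east, y north, z up), v₁ plunges 33°→020° and v₂ plunges 21°→255°.
The plane normal is n = v₁ × v₂ ∝ (-0.414, 0.594, 0.641).
tan δ = √(n_x²+n_y²)/n_z = 0.724/0.641, so δ = 48.5°.
Dip direction = azimuth of (n_x, n_y) = atan2(-0.414, 0.594) = 325°.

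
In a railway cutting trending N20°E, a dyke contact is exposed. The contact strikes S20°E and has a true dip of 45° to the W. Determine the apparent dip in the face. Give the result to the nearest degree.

Angle between strike (S20°E) and section (N20°E): β = 40°.
tan α = tan 45° × sin 40° = 1.0000 × 0.6428 = 0.6428
α = arctan(0.6428) = 32.73°

33°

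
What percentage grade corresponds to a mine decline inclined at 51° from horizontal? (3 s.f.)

123%

grade % = 100 × tan 51° = 100 × 1.2349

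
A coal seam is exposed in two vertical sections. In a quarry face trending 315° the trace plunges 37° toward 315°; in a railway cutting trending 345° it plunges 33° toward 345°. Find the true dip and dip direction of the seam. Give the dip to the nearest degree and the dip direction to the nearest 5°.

true dip 37°, dip direction 315°

Each apparent-dip line lies in the plane. As unit vectors (x east, y north, z up), v₁ plunges 37°→315° and v₂ plunges 33°→345°.
n = v₁ × v₂ = (-0.180, 0.177, 0.335) (taken with n_z > 0).
True dip = arccos(n_z / |n|) = arccos(0.7986) = 37.0°.
Dip direction = azimuth of (n_x, n_y) = atan2(-0.180, 0.177) = 315°.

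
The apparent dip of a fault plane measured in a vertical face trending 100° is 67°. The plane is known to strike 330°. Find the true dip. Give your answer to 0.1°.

72.0°

The section is 50° from the strike.
tan(true dip) = tan 67° / sin 50° = 3.0753
true dip = arctan 3.0753 = 71.99°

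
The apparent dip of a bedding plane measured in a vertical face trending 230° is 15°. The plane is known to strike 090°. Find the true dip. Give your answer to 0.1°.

β = acute angle between strike 090° and section 230° = 40°.
tan(true dip) = tan 15° / sin 40° = 0.4169
true dip = arctan 0.4169 = 22.63°

22.6°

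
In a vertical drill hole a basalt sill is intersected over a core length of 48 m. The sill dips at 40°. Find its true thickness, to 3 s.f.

True thickness t = h · cos(dip) = 48 × cos 40°
t = 48 × 0.7660 = 36.770 m

36.8 m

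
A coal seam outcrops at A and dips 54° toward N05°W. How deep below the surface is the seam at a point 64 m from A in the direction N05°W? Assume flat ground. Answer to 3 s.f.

88.1 m

The hole is directly down-dip from the outcrop, so the down-dip offset is 64 m.
Depth = down-dip offset × tan(dip) = 64.00 × tan 54° = 64.00 × 1.3764
Depth = 88.09 m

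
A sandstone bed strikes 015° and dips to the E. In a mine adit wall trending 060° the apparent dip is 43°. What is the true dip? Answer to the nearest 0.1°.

β = acute angle between strike 015° and section 060° = 45°.
tan δ = tan α / sin β = tan 43° / sin 45° = 0.9325 / 0.7071 = 1.3188
δ = arctan(1.3188) = 52.83°

52.8°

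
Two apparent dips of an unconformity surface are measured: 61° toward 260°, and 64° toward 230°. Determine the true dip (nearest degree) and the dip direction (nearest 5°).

Each apparent-dip line lies in the plane. As unit vectors (x east, y north, z up), v₁ plunges 61°→260° and v₂ plunges 64°→230°.
n = v₁ × v₂ = (-0.171, -0.135, 0.106) (taken with n_z > 0).
tan δ = √(n_x²+n_y²)/n_z = 0.218/0.106, so δ = 64.0°.
Dip direction = azimuth of (n_x, n_y) = atan2(-0.171, -0.135) = 232°.

true dip 64°, dip direction 230°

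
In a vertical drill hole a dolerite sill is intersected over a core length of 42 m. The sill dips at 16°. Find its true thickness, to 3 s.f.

40.4 m

True thickness t = h · cos(dip) = 42 × cos 16°
t = 42 × 0.9613 = 40.373 m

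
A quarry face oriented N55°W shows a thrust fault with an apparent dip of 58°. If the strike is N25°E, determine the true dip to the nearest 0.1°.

The section is 80° from the strike.
tan δ = tan α / sin β = tan 58° / sin 80° = 1.6003 / 0.9848 = 1.6250
true dip = arctan 1.6250 = 58.39°

58.4°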